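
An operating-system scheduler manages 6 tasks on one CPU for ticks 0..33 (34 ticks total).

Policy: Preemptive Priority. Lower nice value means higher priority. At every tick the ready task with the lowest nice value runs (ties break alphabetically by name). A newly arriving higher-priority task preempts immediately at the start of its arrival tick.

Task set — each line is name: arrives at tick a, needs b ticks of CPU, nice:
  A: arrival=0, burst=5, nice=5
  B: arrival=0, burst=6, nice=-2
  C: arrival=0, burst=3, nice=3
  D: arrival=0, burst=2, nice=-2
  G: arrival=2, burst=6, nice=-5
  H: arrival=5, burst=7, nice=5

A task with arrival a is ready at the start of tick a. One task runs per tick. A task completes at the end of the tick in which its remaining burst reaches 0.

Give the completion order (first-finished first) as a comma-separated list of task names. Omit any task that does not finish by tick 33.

t=0: ready={A,B,C,D} → run B
t=1: ready={A,B,C,D} → run B
t=2: ready={A,B,C,D,G} → run G
t=3: ready={A,B,C,D,G} → run G
t=4: ready={A,B,C,D,G} → run G
t=5: ready={A,B,C,D,G,H} → run G
t=6: ready={A,B,C,D,G,H} → run G
t=7: ready={A,B,C,D,G,H} → run G
t=8: ready={A,B,C,D,H} → run B
t=9: ready={A,B,C,D,H} → run B
t=10: ready={A,B,C,D,H} → run B
t=11: ready={A,B,C,D,H} → run B
t=12: ready={A,C,D,H} → run D
t=13: ready={A,C,D,H} → run D
t=14: ready={A,C,H} → run C
t=15: ready={A,C,H} → run C
t=16: ready={A,C,H} → run C
t=17: ready={A,H} → run A
t=18: ready={A,H} → run A
t=19: ready={A,H} → run A
t=20: ready={A,H} → run A
t=21: ready={A,H} → run A
t=22: ready={H} → run H
t=23: ready={H} → run H
t=24: ready={H} → run H
t=25: ready={H} → run H
t=26: ready={H} → run H
t=27: ready={H} → run H
t=28: ready={H} → run H
t=29: (idle)
t=30: (idle)
t=31: (idle)
t=32: (idle)
t=33: (idle)

completion order = G, B, D, C, A, H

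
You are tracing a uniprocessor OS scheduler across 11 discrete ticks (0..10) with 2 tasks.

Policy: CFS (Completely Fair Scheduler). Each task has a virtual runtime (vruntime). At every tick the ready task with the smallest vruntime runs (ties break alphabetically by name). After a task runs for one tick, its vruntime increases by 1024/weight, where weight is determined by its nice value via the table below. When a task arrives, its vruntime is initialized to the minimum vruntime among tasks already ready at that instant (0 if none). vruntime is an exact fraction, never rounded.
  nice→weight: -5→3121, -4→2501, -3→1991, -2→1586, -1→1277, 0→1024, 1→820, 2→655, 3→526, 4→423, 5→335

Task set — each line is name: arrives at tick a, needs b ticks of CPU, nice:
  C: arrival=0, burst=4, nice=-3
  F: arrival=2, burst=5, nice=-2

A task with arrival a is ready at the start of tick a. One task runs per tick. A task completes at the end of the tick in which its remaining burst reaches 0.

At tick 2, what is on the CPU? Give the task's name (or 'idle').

running at tick 2 = C

t=0: vr[C=0] → run C
t=1: vr[C=1024/1991] → run C
t=2: vr[C=2048/1991 F=2048/1991] → run C
t=3: vr[C=3072/1991 F=2048/1991] → run F
t=4: vr[C=3072/1991 F=2643456/1578863] → run C
t=5: vr[F=2643456/1578863] → run F
t=6: vr[F=3662848/1578863] → run F
t=7: vr[F=4682240/1578863] → run F
t=8: vr[F=5701632/1578863] → run F
t=9: (idle)
t=10: (idle)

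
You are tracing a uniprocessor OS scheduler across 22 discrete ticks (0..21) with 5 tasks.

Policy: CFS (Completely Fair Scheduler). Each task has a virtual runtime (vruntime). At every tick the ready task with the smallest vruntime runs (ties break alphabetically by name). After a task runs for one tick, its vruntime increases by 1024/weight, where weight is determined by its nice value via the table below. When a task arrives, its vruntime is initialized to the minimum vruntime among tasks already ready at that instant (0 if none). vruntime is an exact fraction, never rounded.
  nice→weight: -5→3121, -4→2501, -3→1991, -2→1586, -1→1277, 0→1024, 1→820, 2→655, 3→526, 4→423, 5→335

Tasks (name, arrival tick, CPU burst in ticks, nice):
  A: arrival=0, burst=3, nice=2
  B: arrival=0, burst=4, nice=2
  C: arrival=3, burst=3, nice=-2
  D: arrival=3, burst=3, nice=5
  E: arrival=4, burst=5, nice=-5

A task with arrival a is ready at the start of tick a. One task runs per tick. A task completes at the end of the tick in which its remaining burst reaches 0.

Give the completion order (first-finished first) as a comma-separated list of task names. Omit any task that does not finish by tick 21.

completion order = C, E, A, B, D

t=0: vr[A=0 B=0] → run A
t=1: vr[A=1024/655 B=0] → run B
t=2: vr[A=1024/655 B=1024/655] → run A
t=3: vr[A=2048/655 B=1024/655 C=1024/655 D=1024/655] → run B
t=4: vr[A=2048/655 B=2048/655 C=1024/655 D=1024/655 E=1024/655] → run C
t=5: vr[A=2048/655 B=2048/655 C=1147392/519415 D=1024/655 E=1024/655] → run D
t=6: vr[A=2048/655 B=2048/655 C=1147392/519415 D=202752/43885 E=1024/655] → run E
t=7: vr[A=2048/655 B=2048/655 C=1147392/519415 D=202752/43885 E=3866624/2044255] → run E
t=8: vr[A=2048/655 B=2048/655 C=1147392/519415 D=202752/43885 E=4537344/2044255] → run C
t=9: vr[A=2048/655 B=2048/655 C=1482752/519415 D=202752/43885 E=4537344/2044255] → run E
t=10: vr[A=2048/655 B=2048/655 C=1482752/519415 D=202752/43885 E=5208064/2044255] → run E
t=11: vr[A=2048/655 B=2048/655 C=1482752/519415 D=202752/43885 E=5878784/2044255] → run C
t=12: vr[A=2048/655 B=2048/655 D=202752/43885 E=5878784/2044255] → run E
t=13: vr[A=2048/655 B=2048/655 D=202752/43885] → run A
t=14: vr[B=2048/655 D=202752/43885] → run B
t=15: vr[B=3072/655 D=202752/43885] → run D
t=16: vr[B=3072/655 D=336896/43885] → run B
t=17: vr[D=336896/43885] → run D
t=18: (idle)
t=19: (idle)
t=20: (idle)
t=21: (idle)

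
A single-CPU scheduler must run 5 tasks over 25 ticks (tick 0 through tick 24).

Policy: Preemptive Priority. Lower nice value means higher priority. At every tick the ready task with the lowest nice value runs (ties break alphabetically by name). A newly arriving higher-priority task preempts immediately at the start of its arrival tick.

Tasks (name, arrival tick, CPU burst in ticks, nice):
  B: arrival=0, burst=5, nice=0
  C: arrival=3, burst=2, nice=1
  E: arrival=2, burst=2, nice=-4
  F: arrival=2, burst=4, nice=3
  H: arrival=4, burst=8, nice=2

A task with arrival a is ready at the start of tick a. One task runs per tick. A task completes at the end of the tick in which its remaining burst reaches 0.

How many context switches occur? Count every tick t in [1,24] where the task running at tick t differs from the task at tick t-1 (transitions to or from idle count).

t=0: ready={B} → run B
t=1: ready={B} → run B
t=2: ready={B,E,F} → run E
t=3: ready={B,C,E,F} → run E
t=4: ready={B,C,F,H} → run B
t=5: ready={B,C,F,H} → run B
t=6: ready={B,C,F,H} → run B
t=7: ready={C,F,H} → run C
t=8: ready={C,F,H} → run C
t=9: ready={F,H} → run H
t=10: ready={F,H} → run H
t=11: ready={F,H} → run H
t=12: ready={F,H} → run H
t=13: ready={F,H} → run H
t=14: ready={F,H} → run H
t=15: ready={F,H} → run H
t=16: ready={F,H} → run H
t=17: ready={F} → run F
t=18: ready={F} → run F
t=19: ready={F} → run F
t=20: ready={F} → run F
t=21: (idle)
t=22: (idle)
t=23: (idle)
t=24: (idle)

context switches = 6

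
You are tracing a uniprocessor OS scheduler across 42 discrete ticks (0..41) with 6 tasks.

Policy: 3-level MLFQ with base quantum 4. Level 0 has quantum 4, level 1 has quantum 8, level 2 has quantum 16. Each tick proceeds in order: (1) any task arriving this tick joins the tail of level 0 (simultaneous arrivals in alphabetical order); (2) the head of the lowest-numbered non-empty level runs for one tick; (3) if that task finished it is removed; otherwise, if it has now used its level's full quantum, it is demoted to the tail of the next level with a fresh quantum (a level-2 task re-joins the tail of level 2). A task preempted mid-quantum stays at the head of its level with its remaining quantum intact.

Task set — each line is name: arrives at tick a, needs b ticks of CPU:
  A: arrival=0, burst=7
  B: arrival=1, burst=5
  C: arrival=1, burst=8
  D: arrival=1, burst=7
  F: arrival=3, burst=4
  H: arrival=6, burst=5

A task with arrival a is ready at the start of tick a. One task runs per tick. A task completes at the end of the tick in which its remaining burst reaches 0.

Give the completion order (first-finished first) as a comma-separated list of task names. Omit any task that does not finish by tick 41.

t=0: L0/L1/L2 = A/-/- → run A
t=1: L0/L1/L2 = ABCD/-/- → run A
t=2: L0/L1/L2 = ABCD/-/- → run A
t=3: L0/L1/L2 = ABCDF/-/- → run A
t=4: L0/L1/L2 = BCDF/A/- → run B
t=5: L0/L1/L2 = BCDF/A/- → run B
t=6: L0/L1/L2 = BCDFH/A/- → run B
t=7: L0/L1/L2 = BCDFH/A/- → run B
t=8: L0/L1/L2 = CDFH/AB/- → run C
t=9: L0/L1/L2 = CDFH/AB/- → run C
t=10: L0/L1/L2 = CDFH/AB/- → run C
t=11: L0/L1/L2 = CDFH/AB/- → run C
t=12: L0/L1/L2 = DFH/ABC/- → run D
t=13: L0/L1/L2 = DFH/ABC/- → run D
t=14: L0/L1/L2 = DFH/ABC/- → run D
t=15: L0/L1/L2 = DFH/ABC/- → run D
t=16: L0/L1/L2 = FH/ABCD/- → run F
t=17: L0/L1/L2 = FH/ABCD/- → run F
t=18: L0/L1/L2 = FH/ABCD/- → run F
t=19: L0/L1/L2 = FH/ABCD/- → run F
t=20: L0/L1/L2 = H/ABCD/- → run H
t=21: L0/L1/L2 = H/ABCD/- → run H
t=22: L0/L1/L2 = H/ABCD/- → run H
t=23: L0/L1/L2 = H/ABCD/- → run H
t=24: L0/L1/L2 = -/ABCDH/- → run A
t=25: L0/L1/L2 = -/ABCDH/- → run A
t=26: L0/L1/L2 = -/ABCDH/- → run A
t=27: L0/L1/L2 = -/BCDH/- → run B
t=28: L0/L1/L2 = -/CDH/- → run C
t=29: L0/L1/L2 = -/CDH/- → run C
t=30: L0/L1/L2 = -/CDH/- → run C
t=31: L0/L1/L2 = -/CDH/- → run C
t=32: L0/L1/L2 = -/DH/- → run D
t=33: L0/L1/L2 = -/DH/- → run D
t=34: L0/L1/L2 = -/DH/- → run D
t=35: L0/L1/L2 = -/H/- → run H
t=36: (idle)
t=37: (idle)
t=38: (idle)
t=39: (idle)
t=40: (idle)
t=41: (idle)

completion order = F, A, B, C, D, H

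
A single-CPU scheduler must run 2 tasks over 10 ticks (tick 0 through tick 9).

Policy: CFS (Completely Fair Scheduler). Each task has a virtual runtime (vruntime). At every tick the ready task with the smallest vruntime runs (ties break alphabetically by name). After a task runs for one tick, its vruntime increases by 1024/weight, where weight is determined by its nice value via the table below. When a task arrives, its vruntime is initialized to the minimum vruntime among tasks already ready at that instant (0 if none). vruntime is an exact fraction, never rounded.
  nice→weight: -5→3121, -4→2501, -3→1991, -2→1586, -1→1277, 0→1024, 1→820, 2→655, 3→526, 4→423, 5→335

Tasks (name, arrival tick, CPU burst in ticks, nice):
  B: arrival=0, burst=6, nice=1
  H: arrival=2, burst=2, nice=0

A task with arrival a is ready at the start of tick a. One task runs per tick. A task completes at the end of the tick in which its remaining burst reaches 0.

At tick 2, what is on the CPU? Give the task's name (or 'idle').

t=0: vr[B=0] → run B
t=1: vr[B=256/205] → run B
t=2: vr[B=512/205 H=512/205] → run B
t=3: vr[B=768/205 H=512/205] → run H
t=4: vr[B=768/205 H=717/205] → run H
t=5: vr[B=768/205] → run B
t=6: vr[B=1024/205] → run B
t=7: vr[B=256/41] → run B
t=8: (idle)
t=9: (idle)

running at tick 2 = B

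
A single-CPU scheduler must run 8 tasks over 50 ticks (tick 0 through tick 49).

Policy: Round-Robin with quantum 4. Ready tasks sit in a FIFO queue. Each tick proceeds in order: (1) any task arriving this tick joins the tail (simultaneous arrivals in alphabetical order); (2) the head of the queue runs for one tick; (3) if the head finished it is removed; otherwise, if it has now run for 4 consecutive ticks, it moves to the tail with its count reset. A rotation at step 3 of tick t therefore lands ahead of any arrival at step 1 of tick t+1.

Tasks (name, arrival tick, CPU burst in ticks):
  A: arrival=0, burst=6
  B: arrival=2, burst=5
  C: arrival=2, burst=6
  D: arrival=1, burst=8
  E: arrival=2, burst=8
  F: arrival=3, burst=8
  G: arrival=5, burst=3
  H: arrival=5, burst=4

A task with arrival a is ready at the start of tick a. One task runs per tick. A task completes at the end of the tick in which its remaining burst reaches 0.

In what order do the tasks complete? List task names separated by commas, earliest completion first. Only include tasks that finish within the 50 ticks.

completion order = A, G, H, D, B, C, E, F

t=0: queue=[A] q_used=0 → run A
t=1: queue=[A,D] q_used=1 → run A
t=2: queue=[A,D,B,C,E] q_used=2 → run A
t=3: queue=[A,D,B,C,E,F] q_used=3 → run A
t=4: queue=[D,B,C,E,F,A] q_used=0 → run D
t=5: queue=[D,B,C,E,F,A,G,H] q_used=1 → run D
t=6: queue=[D,B,C,E,F,A,G,H] q_used=2 → run D
t=7: queue=[D,B,C,E,F,A,G,H] q_used=3 → run D
t=8: queue=[B,C,E,F,A,G,H,D] q_used=0 → run B
t=9: queue=[B,C,E,F,A,G,H,D] q_used=1 → run B
t=10: queue=[B,C,E,F,A,G,H,D] q_used=2 → run B
t=11: queue=[B,C,E,F,A,G,H,D] q_used=3 → run B
t=12: queue=[C,E,F,A,G,H,D,B] q_used=0 → run C
t=13: queue=[C,E,F,A,G,H,D,B] q_used=1 → run C
t=14: queue=[C,E,F,A,G,H,D,B] q_used=2 → run C
t=15: queue=[C,E,F,A,G,H,D,B] q_used=3 → run C
t=16: queue=[E,F,A,G,H,D,B,C] q_used=0 → run E
t=17: queue=[E,F,A,G,H,D,B,C] q_used=1 → run E
t=18: queue=[E,F,A,G,H,D,B,C] q_used=2 → run E
t=19: queue=[E,F,A,G,H,D,B,C] q_used=3 → run E
t=20: queue=[F,A,G,H,D,B,C,E] q_used=0 → run F
t=21: queue=[F,A,G,H,D,B,C,E] q_used=1 → run F
t=22: queue=[F,A,G,H,D,B,C,E] q_used=2 → run F
t=23: queue=[F,A,G,H,D,B,C,E] q_used=3 → run F
t=24: queue=[A,G,H,D,B,C,E,F] q_used=0 → run A
t=25: queue=[A,G,H,D,B,C,E,F] q_used=1 → run A
t=26: queue=[G,H,D,B,C,E,F] q_used=0 → run G
t=27: queue=[G,H,D,B,C,E,F] q_used=1 → run G
t=28: queue=[G,H,D,B,C,E,F] q_used=2 → run G
t=29: queue=[H,D,B,C,E,F] q_used=0 → run H
t=30: queue=[H,D,B,C,E,F] q_used=1 → run H
t=31: queue=[H,D,B,C,E,F] q_used=2 → run H
t=32: queue=[H,D,B,C,E,F] q_used=3 → run H
t=33: queue=[D,B,C,E,F] q_used=0 → run D
t=34: queue=[D,B,C,E,F] q_used=1 → run D
t=35: queue=[D,B,C,E,F] q_used=2 → run D
t=36: queue=[D,B,C,E,F] q_used=3 → run D
t=37: queue=[B,C,E,F] q_used=0 → run B
t=38: queue=[C,E,F] q_used=0 → run C
t=39: queue=[C,E,F] q_used=1 → run C
t=40: queue=[E,F] q_used=0 → run E
t=41: queue=[E,F] q_used=1 → run E
t=42: queue=[E,F] q_used=2 → run E
t=43: queue=[E,F] q_used=3 → run E
t=44: queue=[F] q_used=0 → run F
t=45: queue=[F] q_used=1 → run F
t=46: queue=[F] q_used=2 → run F
t=47: queue=[F] q_used=3 → run F
t=48: (idle)
t=49: (idle)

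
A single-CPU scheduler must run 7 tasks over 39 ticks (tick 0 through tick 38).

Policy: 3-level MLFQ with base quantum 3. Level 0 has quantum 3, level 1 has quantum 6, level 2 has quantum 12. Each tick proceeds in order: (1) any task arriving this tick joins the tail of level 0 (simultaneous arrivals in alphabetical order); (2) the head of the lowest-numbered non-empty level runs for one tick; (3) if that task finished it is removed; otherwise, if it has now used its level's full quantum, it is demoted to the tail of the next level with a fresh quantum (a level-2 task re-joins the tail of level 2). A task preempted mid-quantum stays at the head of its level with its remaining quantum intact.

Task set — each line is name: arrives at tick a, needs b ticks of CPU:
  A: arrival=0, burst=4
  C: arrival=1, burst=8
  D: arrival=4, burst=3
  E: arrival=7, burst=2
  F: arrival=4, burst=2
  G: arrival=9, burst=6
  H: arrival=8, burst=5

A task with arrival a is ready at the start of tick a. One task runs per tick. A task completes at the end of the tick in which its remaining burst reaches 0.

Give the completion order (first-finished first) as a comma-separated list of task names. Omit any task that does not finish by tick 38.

completion order = D, F, E, A, C, H, G

t=0: L0/L1/L2 = A/-/- → run A
t=1: L0/L1/L2 = AC/-/- → run A
t=2: L0/L1/L2 = AC/-/- → run A
t=3: L0/L1/L2 = C/A/- → run C
t=4: L0/L1/L2 = CDF/A/- → run C
t=5: L0/L1/L2 = CDF/A/- → run C
t=6: L0/L1/L2 = DF/AC/- → run D
t=7: L0/L1/L2 = DFE/AC/- → run D
t=8: L0/L1/L2 = DFEH/AC/- → run D
t=9: L0/L1/L2 = FEHG/AC/- → run F
t=10: L0/L1/L2 = FEHG/AC/- → run F
t=11: L0/L1/L2 = EHG/AC/- → run E
t=12: L0/L1/L2 = EHG/AC/- → run E
t=13: L0/L1/L2 = HG/AC/- → run H
t=14: L0/L1/L2 = HG/AC/- → run H
t=15: L0/L1/L2 = HG/AC/- → run H
t=16: L0/L1/L2 = G/ACH/- → run G
t=17: L0/L1/L2 = G/ACH/- → run G
t=18: L0/L1/L2 = G/ACH/- → run G
t=19: L0/L1/L2 = -/ACHG/- → run A
t=20: L0/L1/L2 = -/CHG/- → run C
t=21: L0/L1/L2 = -/CHG/- → run C
t=22: L0/L1/L2 = -/CHG/- → run C
t=23: L0/L1/L2 = -/CHG/- → run C
t=24: L0/L1/L2 = -/CHG/- → run C
t=25: L0/L1/L2 = -/HG/- → run H
t=26: L0/L1/L2 = -/HG/- → run H
t=27: L0/L1/L2 = -/G/- → run G
t=28: L0/L1/L2 = -/G/- → run G
t=29: L0/L1/L2 = -/G/- → run G
t=30: (idle)
t=31: (idle)
t=32: (idle)
t=33: (idle)
t=34: (idle)
t=35: (idle)
t=36: (idle)
t=37: (idle)
t=38: (idle)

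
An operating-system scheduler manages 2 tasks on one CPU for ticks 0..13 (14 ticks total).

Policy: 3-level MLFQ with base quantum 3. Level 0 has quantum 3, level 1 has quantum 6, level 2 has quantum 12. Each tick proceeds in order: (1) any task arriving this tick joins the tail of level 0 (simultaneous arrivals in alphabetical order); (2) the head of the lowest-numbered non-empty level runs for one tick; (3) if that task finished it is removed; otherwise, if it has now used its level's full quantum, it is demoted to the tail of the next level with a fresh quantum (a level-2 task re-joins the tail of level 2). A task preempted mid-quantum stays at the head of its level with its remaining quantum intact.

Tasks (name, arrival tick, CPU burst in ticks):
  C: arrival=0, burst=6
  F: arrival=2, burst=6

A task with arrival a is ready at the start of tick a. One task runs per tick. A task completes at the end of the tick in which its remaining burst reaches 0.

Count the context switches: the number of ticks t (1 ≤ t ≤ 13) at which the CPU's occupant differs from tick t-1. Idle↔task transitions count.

context switches = 4

t=0: L0/L1/L2 = C/-/- → run C
t=1: L0/L1/L2 = C/-/- → run C
t=2: L0/L1/L2 = CF/-/- → run C
t=3: L0/L1/L2 = F/C/- → run F
t=4: L0/L1/L2 = F/C/- → run F
t=5: L0/L1/L2 = F/C/- → run F
t=6: L0/L1/L2 = -/CF/- → run C
t=7: L0/L1/L2 = -/CF/- → run C
t=8: L0/L1/L2 = -/CF/- → run C
t=9: L0/L1/L2 = -/F/- → run F
t=10: L0/L1/L2 = -/F/- → run F
t=11: L0/L1/L2 = -/F/- → run F
t=12: (idle)
t=13: (idle)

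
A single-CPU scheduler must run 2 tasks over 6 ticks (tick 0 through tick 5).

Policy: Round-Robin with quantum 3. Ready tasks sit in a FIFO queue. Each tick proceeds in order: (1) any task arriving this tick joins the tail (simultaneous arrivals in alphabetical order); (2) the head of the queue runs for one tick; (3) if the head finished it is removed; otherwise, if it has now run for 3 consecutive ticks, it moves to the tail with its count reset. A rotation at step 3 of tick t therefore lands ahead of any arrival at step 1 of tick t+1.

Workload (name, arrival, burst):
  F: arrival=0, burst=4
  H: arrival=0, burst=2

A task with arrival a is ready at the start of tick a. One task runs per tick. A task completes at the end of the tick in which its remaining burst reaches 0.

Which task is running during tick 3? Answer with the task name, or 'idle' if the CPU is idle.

running at tick 3 = H

t=0: queue=[F,H] q_used=0 → run F
t=1: queue=[F,H] q_used=1 → run F
t=2: queue=[F,H] q_used=2 → run F
t=3: queue=[H,F] q_used=0 → run H
t=4: queue=[H,F] q_used=1 → run H
t=5: queue=[F] q_used=0 → run F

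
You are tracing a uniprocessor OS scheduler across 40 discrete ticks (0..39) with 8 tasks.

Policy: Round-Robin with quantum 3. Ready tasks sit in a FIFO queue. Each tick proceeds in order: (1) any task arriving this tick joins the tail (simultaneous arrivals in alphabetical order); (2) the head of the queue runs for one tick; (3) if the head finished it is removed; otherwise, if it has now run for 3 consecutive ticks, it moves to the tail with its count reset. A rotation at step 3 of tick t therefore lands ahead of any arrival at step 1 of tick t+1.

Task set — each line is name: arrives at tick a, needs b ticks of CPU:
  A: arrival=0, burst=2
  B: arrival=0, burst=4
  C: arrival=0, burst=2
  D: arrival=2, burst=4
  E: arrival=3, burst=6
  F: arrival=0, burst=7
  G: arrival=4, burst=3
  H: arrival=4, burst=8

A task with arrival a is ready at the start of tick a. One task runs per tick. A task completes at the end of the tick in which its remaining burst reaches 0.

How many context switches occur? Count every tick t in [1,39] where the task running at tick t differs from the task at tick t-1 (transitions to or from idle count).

context switches = 15

t=0: queue=[A,B,C,F] q_used=0 → run A
t=1: queue=[A,B,C,F] q_used=1 → run A
t=2: queue=[B,C,F,D] q_used=0 → run B
t=3: queue=[B,C,F,D,E] q_used=1 → run B
t=4: queue=[B,C,F,D,E,G,H] q_used=2 → run B
t=5: queue=[C,F,D,E,G,H,B] q_used=0 → run C
t=6: queue=[C,F,D,E,G,H,B] q_used=1 → run C
t=7: queue=[F,D,E,G,H,B] q_used=0 → run F
t=8: queue=[F,D,E,G,H,B] q_used=1 → run F
t=9: queue=[F,D,E,G,H,B] q_used=2 → run F
t=10: queue=[D,E,G,H,B,F] q_used=0 → run D
t=11: queue=[D,E,G,H,B,F] q_used=1 → run D
t=12: queue=[D,E,G,H,B,F] q_used=2 → run D
t=13: queue=[E,G,H,B,F,D] q_used=0 → run E
t=14: queue=[E,G,H,B,F,D] q_used=1 → run E
t=15: queue=[E,G,H,B,F,D] q_used=2 → run E
t=16: queue=[G,H,B,F,D,E] q_used=0 → run G
t=17: queue=[G,H,B,F,D,E] q_used=1 → run G
t=18: queue=[G,H,B,F,D,E] q_used=2 → run G
t=19: queue=[H,B,F,D,E] q_used=0 → run H
t=20: queue=[H,B,F,D,E] q_used=1 → run H
t=21: queue=[H,B,F,D,E] q_used=2 → run H
t=22: queue=[B,F,D,E,H] q_used=0 → run B
t=23: queue=[F,D,E,H] q_used=0 → run F
t=24: queue=[F,D,E,H] q_used=1 → run F
t=25: queue=[F,D,E,H] q_used=2 → run F
t=26: queue=[D,E,H,F] q_used=0 → run D
t=27: queue=[E,H,F] q_used=0 → run E
t=28: queue=[E,H,F] q_used=1 → run E
t=29: queue=[E,H,F] q_used=2 → run E
t=30: queue=[H,F] q_used=0 → run H
t=31: queue=[H,F] q_used=1 → run H
t=32: queue=[H,F] q_used=2 → run H
t=33: queue=[F,H] q_used=0 → run F
t=34: queue=[H] q_used=0 → run H
t=35: queue=[H] q_used=1 → run H
t=36: (idle)
t=37: (idle)
t=38: (idle)
t=39: (idle)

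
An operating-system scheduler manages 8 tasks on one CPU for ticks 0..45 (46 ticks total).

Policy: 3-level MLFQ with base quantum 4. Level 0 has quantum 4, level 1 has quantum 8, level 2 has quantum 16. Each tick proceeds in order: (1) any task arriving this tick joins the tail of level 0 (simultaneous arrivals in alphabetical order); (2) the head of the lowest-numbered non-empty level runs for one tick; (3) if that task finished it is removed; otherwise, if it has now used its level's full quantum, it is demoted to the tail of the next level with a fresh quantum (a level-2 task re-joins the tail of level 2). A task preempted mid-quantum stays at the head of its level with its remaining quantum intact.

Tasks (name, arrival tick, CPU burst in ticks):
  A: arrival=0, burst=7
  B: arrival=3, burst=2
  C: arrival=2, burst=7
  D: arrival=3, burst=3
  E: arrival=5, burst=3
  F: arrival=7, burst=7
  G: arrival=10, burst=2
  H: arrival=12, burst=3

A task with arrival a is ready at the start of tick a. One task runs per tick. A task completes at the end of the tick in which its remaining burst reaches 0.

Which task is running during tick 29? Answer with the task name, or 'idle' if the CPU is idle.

running at tick 29 = C

t=0: L0/L1/L2 = A/-/- → run A
t=1: L0/L1/L2 = A/-/- → run A
t=2: L0/L1/L2 = AC/-/- → run A
t=3: L0/L1/L2 = ACBD/-/- → run A
t=4: L0/L1/L2 = CBD/A/- → run C
t=5: L0/L1/L2 = CBDE/A/- → run C
t=6: L0/L1/L2 = CBDE/A/- → run C
t=7: L0/L1/L2 = CBDEF/A/- → run C
t=8: L0/L1/L2 = BDEF/AC/- → run B
t=9: L0/L1/L2 = BDEF/AC/- → run B
t=10: L0/L1/L2 = DEFG/AC/- → run D
t=11: L0/L1/L2 = DEFG/AC/- → run D
t=12: L0/L1/L2 = DEFGH/AC/- → run D
t=13: L0/L1/L2 = EFGH/AC/- → run E
t=14: L0/L1/L2 = EFGH/AC/- → run E
t=15: L0/L1/L2 = EFGH/AC/- → run E
t=16: L0/L1/L2 = FGH/AC/- → run F
t=17: L0/L1/L2 = FGH/AC/- → run F
t=18: L0/L1/L2 = FGH/AC/- → run F
t=19: L0/L1/L2 = FGH/AC/- → run F
t=20: L0/L1/L2 = GH/ACF/- → run G
t=21: L0/L1/L2 = GH/ACF/- → run G
t=22: L0/L1/L2 = H/ACF/- → run H
t=23: L0/L1/L2 = H/ACF/- → run H
t=24: L0/L1/L2 = H/ACF/- → run H
t=25: L0/L1/L2 = -/ACF/- → run A
t=26: L0/L1/L2 = -/ACF/- → run A
t=27: L0/L1/L2 = -/ACF/- → run A
t=28: L0/L1/L2 = -/CF/- → run C
t=29: L0/L1/L2 = -/CF/- → run C
t=30: L0/L1/L2 = -/CF/- → run C
t=31: L0/L1/L2 = -/F/- → run F
t=32: L0/L1/L2 = -/F/- → run F
t=33: L0/L1/L2 = -/F/- → run F
t=34: (idle)
t=35: (idle)
t=36: (idle)
t=37: (idle)
t=38: (idle)
t=39: (idle)
t=40: (idle)
t=41: (idle)
t=42: (idle)
t=43: (idle)
t=44: (idle)
t=45: (idle)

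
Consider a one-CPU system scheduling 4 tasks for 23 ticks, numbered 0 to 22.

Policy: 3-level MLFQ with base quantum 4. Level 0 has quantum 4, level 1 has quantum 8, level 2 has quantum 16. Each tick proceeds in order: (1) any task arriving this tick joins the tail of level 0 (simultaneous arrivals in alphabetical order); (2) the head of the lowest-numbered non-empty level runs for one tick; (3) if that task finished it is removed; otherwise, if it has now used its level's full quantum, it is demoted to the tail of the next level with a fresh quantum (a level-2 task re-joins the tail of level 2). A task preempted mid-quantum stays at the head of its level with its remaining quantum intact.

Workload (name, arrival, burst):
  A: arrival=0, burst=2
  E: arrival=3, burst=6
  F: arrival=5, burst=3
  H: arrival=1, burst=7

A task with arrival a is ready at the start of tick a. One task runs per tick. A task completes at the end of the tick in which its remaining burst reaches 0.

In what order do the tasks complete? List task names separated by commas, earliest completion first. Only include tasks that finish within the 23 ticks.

t=0: L0/L1/L2 = A/-/- → run A
t=1: L0/L1/L2 = AH/-/- → run A
t=2: L0/L1/L2 = H/-/- → run H
t=3: L0/L1/L2 = HE/-/- → run H
t=4: L0/L1/L2 = HE/-/- → run H
t=5: L0/L1/L2 = HEF/-/- → run H
t=6: L0/L1/L2 = EF/H/- → run E
t=7: L0/L1/L2 = EF/H/- → run E
t=8: L0/L1/L2 = EF/H/- → run E
t=9: L0/L1/L2 = EF/H/- → run E
t=10: L0/L1/L2 = F/HE/- → run F
t=11: L0/L1/L2 = F/HE/- → run F
t=12: L0/L1/L2 = F/HE/- → run F
t=13: L0/L1/L2 = -/HE/- → run H
t=14: L0/L1/L2 = -/HE/- → run H
t=15: L0/L1/L2 = -/HE/- → run H
t=16: L0/L1/L2 = -/E/- → run E
t=17: L0/L1/L2 = -/E/- → run E
t=18: (idle)
t=19: (idle)
t=20: (idle)
t=21: (idle)
t=22: (idle)

completion order = A, F, H, E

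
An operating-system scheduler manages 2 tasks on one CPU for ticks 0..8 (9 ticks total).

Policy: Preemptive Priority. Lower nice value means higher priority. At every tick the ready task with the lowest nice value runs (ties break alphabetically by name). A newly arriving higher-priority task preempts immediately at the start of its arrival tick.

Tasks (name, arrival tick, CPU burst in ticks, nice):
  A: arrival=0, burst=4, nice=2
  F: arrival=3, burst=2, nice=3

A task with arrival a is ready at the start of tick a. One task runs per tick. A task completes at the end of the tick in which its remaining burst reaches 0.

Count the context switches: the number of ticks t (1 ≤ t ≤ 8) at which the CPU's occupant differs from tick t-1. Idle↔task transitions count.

t=0: ready={A} → run A
t=1: ready={A} → run A
t=2: ready={A} → run A
t=3: ready={A,F} → run A
t=4: ready={F} → run F
t=5: ready={F} → run F
t=6: (idle)
t=7: (idle)
t=8: (idle)

context switches = 2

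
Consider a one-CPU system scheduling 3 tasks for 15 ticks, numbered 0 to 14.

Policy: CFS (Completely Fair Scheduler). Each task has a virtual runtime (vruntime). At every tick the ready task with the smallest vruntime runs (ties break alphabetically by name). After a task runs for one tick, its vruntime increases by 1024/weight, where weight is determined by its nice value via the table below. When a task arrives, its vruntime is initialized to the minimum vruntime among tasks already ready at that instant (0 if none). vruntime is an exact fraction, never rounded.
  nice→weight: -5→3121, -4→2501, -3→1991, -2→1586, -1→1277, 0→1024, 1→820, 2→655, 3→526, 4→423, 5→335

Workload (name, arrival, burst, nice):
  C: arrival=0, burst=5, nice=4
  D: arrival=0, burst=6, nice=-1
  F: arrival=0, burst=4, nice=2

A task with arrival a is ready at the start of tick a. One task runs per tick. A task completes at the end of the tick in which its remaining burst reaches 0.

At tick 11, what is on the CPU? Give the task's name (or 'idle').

running at tick 11 = F

t=0: vr[C=0 D=0 F=0] → run C
t=1: vr[C=1024/423 D=0 F=0] → run D
t=2: vr[C=1024/423 D=1024/1277 F=0] → run F
t=3: vr[C=1024/423 D=1024/1277 F=1024/655] → run D
t=4: vr[C=1024/423 D=2048/1277 F=1024/655] → run F
t=5: vr[C=1024/423 D=2048/1277 F=2048/655] → run D
t=6: vr[C=1024/423 D=3072/1277 F=2048/655] → run D
t=7: vr[C=1024/423 D=4096/1277 F=2048/655] → run C
t=8: vr[C=2048/423 D=4096/1277 F=2048/655] → run F
t=9: vr[C=2048/423 D=4096/1277 F=3072/655] → run D
t=10: vr[C=2048/423 D=5120/1277 F=3072/655] → run D
t=11: vr[C=2048/423 F=3072/655] → run F
t=12: vr[C=2048/423] → run C
t=13: vr[C=1024/141] → run C
t=14: vr[C=4096/423] → run C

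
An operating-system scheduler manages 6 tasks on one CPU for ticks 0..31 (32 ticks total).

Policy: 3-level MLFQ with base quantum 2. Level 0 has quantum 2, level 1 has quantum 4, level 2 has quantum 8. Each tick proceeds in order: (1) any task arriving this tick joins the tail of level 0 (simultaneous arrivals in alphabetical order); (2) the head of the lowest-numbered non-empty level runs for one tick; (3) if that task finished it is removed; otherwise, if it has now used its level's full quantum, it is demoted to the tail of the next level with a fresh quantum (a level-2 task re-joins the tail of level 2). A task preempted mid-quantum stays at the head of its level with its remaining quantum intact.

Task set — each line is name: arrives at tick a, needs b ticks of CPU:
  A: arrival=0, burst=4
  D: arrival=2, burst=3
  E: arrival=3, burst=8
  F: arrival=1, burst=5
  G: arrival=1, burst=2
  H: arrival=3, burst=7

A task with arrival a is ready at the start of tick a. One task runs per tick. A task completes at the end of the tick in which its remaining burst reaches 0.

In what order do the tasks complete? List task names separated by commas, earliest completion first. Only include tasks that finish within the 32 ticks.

completion order = G, A, F, D, E, H

t=0: L0/L1/L2 = A/-/- → run A
t=1: L0/L1/L2 = AFG/-/- → run A
t=2: L0/L1/L2 = FGD/A/- → run F
t=3: L0/L1/L2 = FGDEH/A/- → run F
t=4: L0/L1/L2 = GDEH/AF/- → run G
t=5: L0/L1/L2 = GDEH/AF/- → run G
t=6: L0/L1/L2 = DEH/AF/- → run D
t=7: L0/L1/L2 = DEH/AF/- → run D
t=8: L0/L1/L2 = EH/AFD/- → run E
t=9: L0/L1/L2 = EH/AFD/- → run E
t=10: L0/L1/L2 = H/AFDE/- → run H
t=11: L0/L1/L2 = H/AFDE/- → run H
t=12: L0/L1/L2 = -/AFDEH/- → run A
t=13: L0/L1/L2 = -/AFDEH/- → run A
t=14: L0/L1/L2 = -/FDEH/- → run F
t=15: L0/L1/L2 = -/FDEH/- → run F
t=16: L0/L1/L2 = -/FDEH/- → run F
t=17: L0/L1/L2 = -/DEH/- → run D
t=18: L0/L1/L2 = -/EH/- → run E
t=19: L0/L1/L2 = -/EH/- → run E
t=20: L0/L1/L2 = -/EH/- → run E
t=21: L0/L1/L2 = -/EH/- → run E
t=22: L0/L1/L2 = -/H/E → run H
t=23: L0/L1/L2 = -/H/E → run H
t=24: L0/L1/L2 = -/H/E → run H
t=25: L0/L1/L2 = -/H/E → run H
t=26: L0/L1/L2 = -/-/EH → run E
t=27: L0/L1/L2 = -/-/EH → run E
t=28: L0/L1/L2 = -/-/H → run H
t=29: (idle)
t=30: (idle)
t=31: (idle)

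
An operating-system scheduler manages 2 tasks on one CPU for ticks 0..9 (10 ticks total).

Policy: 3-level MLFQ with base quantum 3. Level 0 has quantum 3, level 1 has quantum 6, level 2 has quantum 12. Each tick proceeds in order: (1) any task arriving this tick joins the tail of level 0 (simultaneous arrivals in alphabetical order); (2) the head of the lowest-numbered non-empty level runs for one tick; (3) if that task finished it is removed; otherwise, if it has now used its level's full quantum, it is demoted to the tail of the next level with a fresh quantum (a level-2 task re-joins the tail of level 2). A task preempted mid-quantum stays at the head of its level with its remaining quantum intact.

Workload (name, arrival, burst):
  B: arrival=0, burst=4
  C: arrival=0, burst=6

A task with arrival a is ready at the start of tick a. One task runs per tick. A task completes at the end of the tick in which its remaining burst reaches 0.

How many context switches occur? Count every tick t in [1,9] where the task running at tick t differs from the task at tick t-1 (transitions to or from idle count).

t=0: L0/L1/L2 = BC/-/- → run B
t=1: L0/L1/L2 = BC/-/- → run B
t=2: L0/L1/L2 = BC/-/- → run B
t=3: L0/L1/L2 = C/B/- → run C
t=4: L0/L1/L2 = C/B/- → run C
t=5: L0/L1/L2 = C/B/- → run C
t=6: L0/L1/L2 = -/BC/- → run B
t=7: L0/L1/L2 = -/C/- → run C
t=8: L0/L1/L2 = -/C/- → run C
t=9: L0/L1/L2 = -/C/- → run C

context switches = 3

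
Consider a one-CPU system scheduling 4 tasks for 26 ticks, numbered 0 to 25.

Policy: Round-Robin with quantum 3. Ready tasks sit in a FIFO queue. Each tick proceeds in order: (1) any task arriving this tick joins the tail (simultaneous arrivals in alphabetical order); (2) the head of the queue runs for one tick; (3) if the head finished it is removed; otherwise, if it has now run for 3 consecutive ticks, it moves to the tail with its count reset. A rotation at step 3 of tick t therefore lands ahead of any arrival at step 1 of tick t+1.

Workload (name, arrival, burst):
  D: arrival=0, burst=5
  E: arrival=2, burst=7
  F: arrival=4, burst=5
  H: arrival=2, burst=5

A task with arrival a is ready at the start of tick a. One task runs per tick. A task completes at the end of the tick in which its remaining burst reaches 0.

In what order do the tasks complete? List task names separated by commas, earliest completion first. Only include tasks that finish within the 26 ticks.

t=0: queue=[D] q_used=0 → run D
t=1: queue=[D] q_used=1 → run D
t=2: queue=[D,E,H] q_used=2 → run D
t=3: queue=[E,H,D] q_used=0 → run E
t=4: queue=[E,H,D,F] q_used=1 → run E
t=5: queue=[E,H,D,F] q_used=2 → run E
t=6: queue=[H,D,F,E] q_used=0 → run H
t=7: queue=[H,D,F,E] q_used=1 → run H
t=8: queue=[H,D,F,E] q_used=2 → run H
t=9: queue=[D,F,E,H] q_used=0 → run D
t=10: queue=[D,F,E,H] q_used=1 → run D
t=11: queue=[F,E,H] q_used=0 → run F
t=12: queue=[F,E,H] q_used=1 → run F
t=13: queue=[F,E,H] q_used=2 → run F
t=14: queue=[E,H,F] q_used=0 → run E
t=15: queue=[E,H,F] q_used=1 → run E
t=16: queue=[E,H,F] q_used=2 → run E
t=17: queue=[H,F,E] q_used=0 → run H
t=18: queue=[H,F,E] q_used=1 → run H
t=19: queue=[F,E] q_used=0 → run F
t=20: queue=[F,E] q_used=1 → run F
t=21: queue=[E] q_used=0 → run E
t=22: (idle)
t=23: (idle)
t=24: (idle)
t=25: (idle)

completion order = D, H, F, E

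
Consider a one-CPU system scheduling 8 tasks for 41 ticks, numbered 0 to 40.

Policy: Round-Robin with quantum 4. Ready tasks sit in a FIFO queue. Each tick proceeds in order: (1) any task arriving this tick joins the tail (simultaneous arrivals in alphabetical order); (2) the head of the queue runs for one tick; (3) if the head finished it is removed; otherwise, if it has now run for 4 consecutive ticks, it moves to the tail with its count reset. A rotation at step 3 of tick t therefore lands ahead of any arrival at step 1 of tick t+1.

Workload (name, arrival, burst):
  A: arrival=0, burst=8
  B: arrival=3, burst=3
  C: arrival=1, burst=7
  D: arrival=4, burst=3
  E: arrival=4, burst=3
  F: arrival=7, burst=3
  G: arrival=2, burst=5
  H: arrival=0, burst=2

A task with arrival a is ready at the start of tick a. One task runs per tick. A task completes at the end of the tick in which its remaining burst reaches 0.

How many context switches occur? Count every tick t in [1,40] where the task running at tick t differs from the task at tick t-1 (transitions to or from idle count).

t=0: queue=[A,H] q_used=0 → run A
t=1: queue=[A,H,C] q_used=1 → run A
t=2: queue=[A,H,C,G] q_used=2 → run A
t=3: queue=[A,H,C,G,B] q_used=3 → run A
t=4: queue=[H,C,G,B,A,D,E] q_used=0 → run H
t=5: queue=[H,C,G,B,A,D,E] q_used=1 → run H
t=6: queue=[C,G,B,A,D,E] q_used=0 → run C
t=7: queue=[C,G,B,A,D,E,F] q_used=1 → run C
t=8: queue=[C,G,B,A,D,E,F] q_used=2 → run C
t=9: queue=[C,G,B,A,D,E,F] q_used=3 → run C
t=10: queue=[G,B,A,D,E,F,C] q_used=0 → run G
t=11: queue=[G,B,A,D,E,F,C] q_used=1 → run G
t=12: queue=[G,B,A,D,E,F,C] q_used=2 → run G
t=13: queue=[G,B,A,D,E,F,C] q_used=3 → run G
t=14: queue=[B,A,D,E,F,C,G] q_used=0 → run B
t=15: queue=[B,A,D,E,F,C,G] q_used=1 → run B
t=16: queue=[B,A,D,E,F,C,G] q_used=2 → run B
t=17: queue=[A,D,E,F,C,G] q_used=0 → run A
t=18: queue=[A,D,E,F,C,G] q_used=1 → run A
t=19: queue=[A,D,E,F,C,G] q_used=2 → run A
t=20: queue=[A,D,E,F,C,G] q_used=3 → run A
t=21: queue=[D,E,F,C,G] q_used=0 → run D
t=22: queue=[D,E,F,C,G] q_used=1 → run D
t=23: queue=[D,E,F,C,G] q_used=2 → run D
t=24: queue=[E,F,C,G] q_used=0 → run E
t=25: queue=[E,F,C,G] q_used=1 → run E
t=26: queue=[E,F,C,G] q_used=2 → run E
t=27: queue=[F,C,G] q_used=0 → run F
t=28: queue=[F,C,G] q_used=1 → run F
t=29: queue=[F,C,G] q_used=2 → run F
t=30: queue=[C,G] q_used=0 → run C
t=31: queue=[C,G] q_used=1 → run C
t=32: queue=[C,G] q_used=2 → run C
t=33: queue=[G] q_used=0 → run G
t=34: (idle)
t=35: (idle)
t=36: (idle)
t=37: (idle)
t=38: (idle)
t=39: (idle)
t=40: (idle)

context switches = 11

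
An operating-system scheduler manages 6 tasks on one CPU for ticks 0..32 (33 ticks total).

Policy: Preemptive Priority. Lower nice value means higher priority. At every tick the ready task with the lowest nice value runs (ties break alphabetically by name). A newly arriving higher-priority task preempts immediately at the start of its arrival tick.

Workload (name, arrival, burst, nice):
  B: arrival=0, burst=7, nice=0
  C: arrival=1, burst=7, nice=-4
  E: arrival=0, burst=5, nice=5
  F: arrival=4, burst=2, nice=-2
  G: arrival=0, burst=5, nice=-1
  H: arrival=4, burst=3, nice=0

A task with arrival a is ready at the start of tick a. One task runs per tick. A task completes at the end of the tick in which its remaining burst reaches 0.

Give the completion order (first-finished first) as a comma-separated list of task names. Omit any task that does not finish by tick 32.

t=0: ready={B,E,G} → run G
t=1: ready={B,C,E,G} → run C
t=2: ready={B,C,E,G} → run C
t=3: ready={B,C,E,G} → run C
t=4: ready={B,C,E,F,G,H} → run C
t=5: ready={B,C,E,F,G,H} → run C
t=6: ready={B,C,E,F,G,H} → run C
t=7: ready={B,C,E,F,G,H} → run C
t=8: ready={B,E,F,G,H} → run F
t=9: ready={B,E,F,G,H} → run F
t=10: ready={B,E,G,H} → run G
t=11: ready={B,E,G,H} → run G
t=12: ready={B,E,G,H} → run G
t=13: ready={B,E,G,H} → run G
t=14: ready={B,E,H} → run B
t=15: ready={B,E,H} → run B
t=16: ready={B,E,H} → run B
t=17: ready={B,E,H} → run B
t=18: ready={B,E,H} → run B
t=19: ready={B,E,H} → run B
t=20: ready={B,E,H} → run B
t=21: ready={E,H} → run H
t=22: ready={E,H} → run H
t=23: ready={E,H} → run H
t=24: ready={E} → run E
t=25: ready={E} → run E
t=26: ready={E} → run E
t=27: ready={E} → run E
t=28: ready={E} → run E
t=29: (idle)
t=30: (idle)
t=31: (idle)
t=32: (idle)

completion order = C, F, G, B, H, E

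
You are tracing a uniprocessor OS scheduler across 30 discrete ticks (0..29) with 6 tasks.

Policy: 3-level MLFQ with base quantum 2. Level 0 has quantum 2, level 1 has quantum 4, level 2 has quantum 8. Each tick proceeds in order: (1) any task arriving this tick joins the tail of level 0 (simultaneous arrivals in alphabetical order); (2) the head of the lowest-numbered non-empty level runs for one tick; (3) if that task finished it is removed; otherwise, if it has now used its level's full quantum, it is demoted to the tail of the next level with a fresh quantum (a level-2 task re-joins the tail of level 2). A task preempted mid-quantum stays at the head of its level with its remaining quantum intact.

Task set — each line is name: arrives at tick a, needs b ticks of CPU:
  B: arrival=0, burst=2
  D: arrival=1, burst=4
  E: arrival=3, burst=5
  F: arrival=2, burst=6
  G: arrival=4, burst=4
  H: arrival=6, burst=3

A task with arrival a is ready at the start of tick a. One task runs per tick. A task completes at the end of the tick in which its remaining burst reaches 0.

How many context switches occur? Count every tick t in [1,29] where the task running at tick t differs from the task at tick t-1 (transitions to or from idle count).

t=0: L0/L1/L2 = B/-/- → run B
t=1: L0/L1/L2 = BD/-/- → run B
t=2: L0/L1/L2 = DF/-/- → run D
t=3: L0/L1/L2 = DFE/-/- → run D
t=4: L0/L1/L2 = FEG/D/- → run F
t=5: L0/L1/L2 = FEG/D/- → run F
t=6: L0/L1/L2 = EGH/DF/- → run E
t=7: L0/L1/L2 = EGH/DF/- → run E
t=8: L0/L1/L2 = GH/DFE/- → run G
t=9: L0/L1/L2 = GH/DFE/- → run G
t=10: L0/L1/L2 = H/DFEG/- → run H
t=11: L0/L1/L2 = H/DFEG/- → run H
t=12: L0/L1/L2 = -/DFEGH/- → run D
t=13: L0/L1/L2 = -/DFEGH/- → run D
t=14: L0/L1/L2 = -/FEGH/- → run F
t=15: L0/L1/L2 = -/FEGH/- → run F
t=16: L0/L1/L2 = -/FEGH/- → run F
t=17: L0/L1/L2 = -/FEGH/- → run F
t=18: L0/L1/L2 = -/EGH/- → run E
t=19: L0/L1/L2 = -/EGH/- → run E
t=20: L0/L1/L2 = -/EGH/- → run E
t=21: L0/L1/L2 = -/GH/- → run G
t=22: L0/L1/L2 = -/GH/- → run G
t=23: L0/L1/L2 = -/H/- → run H
t=24: (idle)
t=25: (idle)
t=26: (idle)
t=27: (idle)
t=28: (idle)
t=29: (idle)

context switches = 11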